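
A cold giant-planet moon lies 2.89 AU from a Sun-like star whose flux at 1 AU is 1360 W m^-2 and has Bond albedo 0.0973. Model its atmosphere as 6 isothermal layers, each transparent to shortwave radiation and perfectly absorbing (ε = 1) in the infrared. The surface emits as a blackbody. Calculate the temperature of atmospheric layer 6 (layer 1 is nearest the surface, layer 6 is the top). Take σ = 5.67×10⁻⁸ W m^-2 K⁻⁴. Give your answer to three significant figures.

160 K

Irradiance scales as 1/d², so S = 1360 W m^-2 × (1/2.89)² = 162.8 W m^-2.
OLR = S(1−α)/4 = 36.75 W m^-2; the top layer radiates at T_e = 159.6 K.
The net upward flux σT_e⁴ is constant between every pair of levels, so T_k⁴ = (N+1−k)T_e⁴.
With k = 6: T_6 = (6+1−6)^¼·159.6 K = 159.6 K.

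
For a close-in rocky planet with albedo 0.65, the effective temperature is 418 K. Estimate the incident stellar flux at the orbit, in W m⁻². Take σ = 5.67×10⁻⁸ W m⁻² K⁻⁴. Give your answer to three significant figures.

Invert the energy balance for S: S = 4σT⁴/(1−α).
The emitted flux is σT⁴ = 1731 W m⁻².
So S = 4×1731/(1−0.65) = 19780 W m⁻².

19800 W m⁻²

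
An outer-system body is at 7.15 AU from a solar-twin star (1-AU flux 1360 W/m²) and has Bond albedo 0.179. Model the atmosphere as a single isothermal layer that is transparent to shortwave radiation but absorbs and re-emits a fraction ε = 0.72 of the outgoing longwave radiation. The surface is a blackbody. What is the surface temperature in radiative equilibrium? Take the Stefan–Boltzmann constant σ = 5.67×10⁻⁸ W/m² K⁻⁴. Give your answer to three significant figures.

By the inverse-square law, S = 1360/7.15² = 26.60 W/m².
The planet radiates to space at T_e = [S(1−α)/(4σ)]^(1/4) = 99.06 K.
Surface balance with a leaky layer gives σT_s⁴ = σT_e⁴·2/(2−ε), so T_s = T_e·[2/(2−0.72)]^(1/4) = 110.8 K.

111 K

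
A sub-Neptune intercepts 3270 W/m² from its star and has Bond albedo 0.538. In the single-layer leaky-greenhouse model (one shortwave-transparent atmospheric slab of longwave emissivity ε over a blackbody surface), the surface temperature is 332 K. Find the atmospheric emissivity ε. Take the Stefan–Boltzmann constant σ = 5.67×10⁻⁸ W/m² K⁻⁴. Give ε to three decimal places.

0.903

Effective temperature: T_e = [S(1−α)/(4σ)]^(1/4) = 285.7 K.
T_s⁴ = T_e⁴·2/(2−ε) → ε = 2 − 2(T_e/T_s)⁴ = 2 − 2·(285.7/332)⁴ = 0.9035.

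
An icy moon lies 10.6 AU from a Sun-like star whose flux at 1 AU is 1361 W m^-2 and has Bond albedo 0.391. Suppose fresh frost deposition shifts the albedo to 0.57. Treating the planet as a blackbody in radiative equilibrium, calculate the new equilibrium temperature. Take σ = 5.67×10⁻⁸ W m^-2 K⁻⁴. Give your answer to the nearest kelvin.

69 kelvin

Flux at the orbit: S = 1361/(10.6)² = 12.11 W m^-2.
New equilibrium: T₂ = [(1−0.57)·12.11/(4σ)]^(1/4) = 69.23 K.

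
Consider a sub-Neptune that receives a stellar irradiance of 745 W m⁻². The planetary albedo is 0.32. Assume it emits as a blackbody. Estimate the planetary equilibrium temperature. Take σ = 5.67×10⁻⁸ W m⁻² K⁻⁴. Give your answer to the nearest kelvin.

The planet absorbs (1−α)S over its disc πR² and re-emits over 4πR², so the mean absorbed flux is (1−0.32)·745.0/4 = 126.6 W m⁻².
Balancing against σT⁴: T = (126.6/5.67×10⁻⁸)^(1/4) = 217.4 K.

217 kelvin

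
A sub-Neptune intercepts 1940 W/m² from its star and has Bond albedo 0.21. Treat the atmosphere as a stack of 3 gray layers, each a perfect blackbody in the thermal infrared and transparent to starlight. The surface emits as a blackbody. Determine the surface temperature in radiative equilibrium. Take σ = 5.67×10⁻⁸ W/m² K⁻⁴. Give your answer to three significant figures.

405 K

The effective emission temperature is T_e = [S(1−α)/(4σ)]^¼ = 286.7 K.
For an N-layer opaque stack, T_s⁴ = (N+1)T_e⁴, hence T_s = (4)^(1/4)×286.7 K = 405.5 K.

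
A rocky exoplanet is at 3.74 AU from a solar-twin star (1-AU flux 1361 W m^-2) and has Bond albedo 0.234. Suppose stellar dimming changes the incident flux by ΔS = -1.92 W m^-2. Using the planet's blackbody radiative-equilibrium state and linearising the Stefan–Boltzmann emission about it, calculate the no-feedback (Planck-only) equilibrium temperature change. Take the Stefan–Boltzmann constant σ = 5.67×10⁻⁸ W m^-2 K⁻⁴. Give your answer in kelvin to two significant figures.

Irradiance scales as 1/d², so S = 1361 W m^-2 × (1/3.74)² = 97.30 W m^-2.
The baseline emission temperature is T_e = 134.6 K.
Only a fraction (1−α) is absorbed and it's spread over 4πR², so ΔF = (1−α)ΔS/4 = -0.3677 W m^-2.
Planck response: λ_P = 4σT_e³ = 4·5.67×10⁻⁸·(134.6)³ = 0.5536 W m^-2/K.
So ΔT₀ = -0.3677/0.5536 = -0.664 K.

-0.66 K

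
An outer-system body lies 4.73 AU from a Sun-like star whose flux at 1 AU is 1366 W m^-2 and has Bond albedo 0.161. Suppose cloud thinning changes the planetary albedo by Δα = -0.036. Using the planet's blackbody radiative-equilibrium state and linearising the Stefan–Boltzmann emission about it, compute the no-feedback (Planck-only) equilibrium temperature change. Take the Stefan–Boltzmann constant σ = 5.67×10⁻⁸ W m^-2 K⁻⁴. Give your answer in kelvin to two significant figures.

1.3 K

Flux at the orbit: S = 1366/(4.73)² = 61.06 W m^-2.
The baseline emission temperature is T_e = 122.6 K.
TOA radiative forcing: ΔF = −S·Δα/4 = −61.06·(-0.036)/4 = 0.5495 W m^-2.
Planck response: λ_P = 4σT_e³ = 4·5.67×10⁻⁸·(122.6)³ = 0.4179 W m^-2/K.
Hence the no-feedback warming is ΔF/(4σT_e³) = 1.32 K.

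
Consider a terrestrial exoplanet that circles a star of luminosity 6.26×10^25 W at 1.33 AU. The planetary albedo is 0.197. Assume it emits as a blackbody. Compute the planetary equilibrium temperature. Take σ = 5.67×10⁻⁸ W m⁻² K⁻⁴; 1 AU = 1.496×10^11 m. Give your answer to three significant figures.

d = 1.33 × 1.496×10^11 m = 1.990×10^11 m.
Flux at the orbit: S = L/(4πd²) = 6.26×10^25/(4π·(1.99×10^11)²) = 125.8 W m⁻².
Averaging over the sphere, the absorbed flux is S(1−α)/4 = 25.26 W m⁻².
In equilibrium σT⁴ equals this, so T = 145.3 K.

145 K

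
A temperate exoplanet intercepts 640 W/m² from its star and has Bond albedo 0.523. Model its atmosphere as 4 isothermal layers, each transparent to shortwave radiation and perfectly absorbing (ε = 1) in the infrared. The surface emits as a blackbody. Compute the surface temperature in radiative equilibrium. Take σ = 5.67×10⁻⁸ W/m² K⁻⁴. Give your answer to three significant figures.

Top-of-atmosphere balance: σT_e⁴ = S(1−α)/4 = 76.32 W/m² → T_e = 191.5 K.
Layer-by-layer balance gives σT_s⁴ = (N+1)σT_e⁴, so T_s = 5^¼·191.5 = 286.4 K.

286 K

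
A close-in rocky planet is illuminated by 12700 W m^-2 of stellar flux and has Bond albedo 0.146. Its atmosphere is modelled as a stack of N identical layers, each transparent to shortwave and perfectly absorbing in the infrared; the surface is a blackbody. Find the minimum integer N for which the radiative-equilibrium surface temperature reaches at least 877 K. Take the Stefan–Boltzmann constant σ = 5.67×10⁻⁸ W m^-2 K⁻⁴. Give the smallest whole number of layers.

Top-of-atmosphere balance: σT_e⁴ = S(1−α)/4 = 2711 W m^-2 → T_e = 467.6 K.
Need (N+1)T_e⁴ ≥ T_s⁴, i.e. N+1 ≥ (877/467.6)⁴ = 12.370.
The minimum whole number is N = 12.

12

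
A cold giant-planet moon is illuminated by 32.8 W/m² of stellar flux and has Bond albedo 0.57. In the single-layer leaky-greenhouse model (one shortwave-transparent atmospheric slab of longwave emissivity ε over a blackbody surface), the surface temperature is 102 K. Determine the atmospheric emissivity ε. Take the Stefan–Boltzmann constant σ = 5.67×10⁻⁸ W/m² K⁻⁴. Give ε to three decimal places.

0.851

First, T_e = [32.80·(1−0.57)/(4σ)]^(1/4) = 88.80 K.
T_s⁴ = T_e⁴·2/(2−ε) → ε = 2 − 2(T_e/T_s)⁴ = 2 − 2·(88.80/102)⁴ = 0.8510.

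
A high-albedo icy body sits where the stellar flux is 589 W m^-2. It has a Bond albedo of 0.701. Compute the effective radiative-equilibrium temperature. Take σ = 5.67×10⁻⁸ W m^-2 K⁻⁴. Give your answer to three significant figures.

Absorbed flux (global mean): S(1−α)/4 = 589.0·0.299/4 = 44.03 W m^-2.
Balancing against σT⁴: T = (44.03/5.67×10⁻⁸)^(1/4) = 166.9 K.

167 kelvin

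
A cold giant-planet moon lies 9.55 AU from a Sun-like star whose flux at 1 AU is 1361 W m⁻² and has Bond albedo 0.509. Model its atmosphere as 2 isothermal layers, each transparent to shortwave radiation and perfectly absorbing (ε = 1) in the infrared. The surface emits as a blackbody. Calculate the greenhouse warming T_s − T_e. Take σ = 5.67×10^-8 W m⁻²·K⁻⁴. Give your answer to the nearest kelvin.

24 K

By the inverse-square law, S = 1361/9.55² = 14.92 W m⁻².
OLR = S(1−α)/4 = 1.832 W m⁻²; the top layer radiates at T_e = 75.39 K.
T_s = (N+1)^(1/4)·T_e = 99.22 K.
Warming: T_s − T_e = 23.83 K.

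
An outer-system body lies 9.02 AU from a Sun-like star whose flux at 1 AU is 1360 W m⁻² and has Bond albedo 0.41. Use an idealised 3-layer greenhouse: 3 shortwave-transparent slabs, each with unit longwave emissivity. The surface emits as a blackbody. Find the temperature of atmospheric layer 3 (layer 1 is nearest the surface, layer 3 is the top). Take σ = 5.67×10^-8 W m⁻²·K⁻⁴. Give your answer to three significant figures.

81.2 kelvin

Irradiance scales as 1/d², so S = 1360 W m⁻² × (1/9.02)² = 16.72 W m⁻².
OLR = S(1−α)/4 = 2.466 W m⁻²; the top layer radiates at T_e = 81.21 K.
Each opaque layer satisfies 2T_j⁴ = T_{j−1}⁴ + T_{j+1}⁴, giving T_k⁴ = (N+1−k)T_e⁴.
With k = 3: T_3 = (3+1−3)^¼·81.21 K = 81.21 K.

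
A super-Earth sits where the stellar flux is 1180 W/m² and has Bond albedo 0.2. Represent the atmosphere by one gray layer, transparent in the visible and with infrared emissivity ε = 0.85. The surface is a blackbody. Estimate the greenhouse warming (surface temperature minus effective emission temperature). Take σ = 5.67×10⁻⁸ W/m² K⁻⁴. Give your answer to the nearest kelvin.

Effective emission temperature (TOA balance): σT_e⁴ = S(1−α)/4 = 236.0 W/m² → T_e = 254.0 K.
The surface balance (absorbed SW + ε·downward IR = σT_s⁴) with T_a⁴ = T_s⁴/2 reduces to T_s = T_e·[2/(2−ε)]^¼ = 291.7 K.
The atmosphere warms the surface by 37.69 K.

38 K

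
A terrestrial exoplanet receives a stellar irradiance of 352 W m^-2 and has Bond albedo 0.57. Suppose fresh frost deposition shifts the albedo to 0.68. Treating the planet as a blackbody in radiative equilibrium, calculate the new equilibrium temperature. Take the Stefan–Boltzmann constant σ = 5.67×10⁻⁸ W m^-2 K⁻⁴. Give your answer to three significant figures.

149 kelvin

With the new albedo, S(1−α₂)/4 = 28.16 W m^-2, so T₂ = 149.3 K.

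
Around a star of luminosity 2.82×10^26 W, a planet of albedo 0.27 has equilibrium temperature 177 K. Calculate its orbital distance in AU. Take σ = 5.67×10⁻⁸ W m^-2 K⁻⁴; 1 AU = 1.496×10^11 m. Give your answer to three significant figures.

1.81 AU

Required flux: S = 4σT⁴/(1−α) = 304.9 W m^-2.
Then d = [L/(4πS)]^(1/2) = 2.713×10^11 m, i.e. 1.813 AU.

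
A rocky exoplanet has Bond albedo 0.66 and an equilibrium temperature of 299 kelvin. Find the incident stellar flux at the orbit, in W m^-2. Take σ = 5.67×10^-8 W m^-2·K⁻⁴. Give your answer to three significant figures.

From S(1−α)/4 = σT⁴: S = 4σT⁴/(1−α).
The emitted flux is σT⁴ = 453.2 W m^-2.
So S = 4×453.2/(1−0.66) = 5331 W m^-2.

5330 W m^-2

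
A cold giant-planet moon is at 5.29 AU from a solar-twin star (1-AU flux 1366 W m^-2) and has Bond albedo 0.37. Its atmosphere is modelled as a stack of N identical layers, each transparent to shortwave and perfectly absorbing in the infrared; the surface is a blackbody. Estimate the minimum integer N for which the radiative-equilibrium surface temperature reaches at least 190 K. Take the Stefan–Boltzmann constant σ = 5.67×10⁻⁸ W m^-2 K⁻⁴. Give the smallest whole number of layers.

Irradiance scales as 1/d², so S = 1366 W m^-2 × (1/5.29)² = 48.81 W m^-2.
Top-of-atmosphere balance: σT_e⁴ = S(1−α)/4 = 7.688 W m^-2 → T_e = 107.9 K.
Since T_s⁴ = (N+1)T_e⁴, we need N ≥ (T_s/T_e)⁴ − 1 = 8.611.
The minimum whole number is N = 9.

9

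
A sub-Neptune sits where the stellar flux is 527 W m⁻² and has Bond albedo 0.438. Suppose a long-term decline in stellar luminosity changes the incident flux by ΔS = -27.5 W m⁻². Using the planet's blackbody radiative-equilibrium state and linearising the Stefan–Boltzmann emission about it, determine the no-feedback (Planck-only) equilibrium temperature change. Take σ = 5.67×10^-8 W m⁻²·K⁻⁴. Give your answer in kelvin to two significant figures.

Unperturbed T_e = [527.0·(1−0.438)/(4σ)]^¼ = 190.1 K.
Only a fraction (1−α) is absorbed and it's spread over 4πR², so ΔF = (1−α)ΔS/4 = -3.864 W m⁻².
The Planck feedback parameter is 4σT_e³ = 1.558 W m⁻²/K.
So ΔT₀ = -3.864/1.558 = -2.48 K.

-2.5 K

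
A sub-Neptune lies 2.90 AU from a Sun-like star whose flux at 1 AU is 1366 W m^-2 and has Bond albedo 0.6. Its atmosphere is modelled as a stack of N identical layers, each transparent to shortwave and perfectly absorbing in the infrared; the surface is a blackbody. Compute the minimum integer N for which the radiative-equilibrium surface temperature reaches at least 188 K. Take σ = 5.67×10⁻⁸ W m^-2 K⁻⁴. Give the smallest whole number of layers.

4

By the inverse-square law, S = 1366/2.90² = 162.4 W m^-2.
OLR = S(1−α)/4 = 16.24 W m^-2; the top layer radiates at T_e = 130.1 K.
T_s = (N+1)^(1/4)·T_e ≥ 188 K requires N+1 ≥ (T_s/T_e)⁴ = (188/130.1)⁴ = 4.361.
Rounding up, N = 4.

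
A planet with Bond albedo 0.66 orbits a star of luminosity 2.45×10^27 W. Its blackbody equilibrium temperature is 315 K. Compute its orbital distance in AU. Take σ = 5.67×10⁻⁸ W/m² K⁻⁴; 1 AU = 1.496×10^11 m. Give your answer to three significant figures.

The flux needed for this T is 4σT⁴/(1−0.66) = 6568 W/m².
S = L/(4πd²) → d = √(L/4πS) = √(2.45×10^27/(4π·6568)) = 1.723×10^11 m = 1.152 AU.

1.15 AU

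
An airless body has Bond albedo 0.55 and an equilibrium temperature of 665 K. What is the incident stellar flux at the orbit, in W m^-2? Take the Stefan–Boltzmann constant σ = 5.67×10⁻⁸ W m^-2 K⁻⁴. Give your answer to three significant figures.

98600 W m^-2

From S(1−α)/4 = σT⁴: S = 4σT⁴/(1−α).
The emitted flux is σT⁴ = 11090 W m^-2.
So S = 4×11090/(1−0.55) = 98560 W m^-2.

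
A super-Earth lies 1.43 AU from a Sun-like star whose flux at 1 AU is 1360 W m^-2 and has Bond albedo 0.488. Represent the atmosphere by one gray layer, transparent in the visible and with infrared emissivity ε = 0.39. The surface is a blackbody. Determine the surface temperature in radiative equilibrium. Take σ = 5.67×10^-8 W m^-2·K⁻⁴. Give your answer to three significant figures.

208 K

Flux at the orbit: S = 1360/(1.43)² = 665.1 W m^-2.
At the top of the atmosphere, σT_e⁴ = S(1−α)/4 = 85.13 W m^-2, giving T_e = 196.8 K.
Surface balance with a leaky layer gives σT_s⁴ = σT_e⁴·2/(2−ε), so T_s = T_e·[2/(2−0.39)]^(1/4) = 207.8 K.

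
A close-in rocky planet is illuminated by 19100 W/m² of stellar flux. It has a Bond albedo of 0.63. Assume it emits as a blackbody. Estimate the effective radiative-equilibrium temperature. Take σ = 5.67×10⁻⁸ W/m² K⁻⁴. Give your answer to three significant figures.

Absorbed flux (global mean): S(1−α)/4 = 19100·0.37/4 = 1767 W/m².
Set σT⁴ = 1767 → T = (1767/σ)^(1/4) = 420.1 K.

420 K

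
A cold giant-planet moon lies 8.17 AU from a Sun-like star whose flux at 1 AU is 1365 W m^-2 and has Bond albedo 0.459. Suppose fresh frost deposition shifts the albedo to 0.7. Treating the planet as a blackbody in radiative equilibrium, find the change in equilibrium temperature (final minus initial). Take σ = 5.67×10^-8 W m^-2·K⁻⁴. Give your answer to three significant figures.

-11.5 K

Flux at the orbit: S = 1365/(8.17)² = 20.45 W m^-2.
Initial: T₁ = [S(1−0.459)/(4σ)]^(1/4) = 83.57 K.
After:  T₂ = [20.45·0.3/(4σ)]^(1/4) = 72.12 K.
ΔT = T₂ − T₁ = -11.45 K.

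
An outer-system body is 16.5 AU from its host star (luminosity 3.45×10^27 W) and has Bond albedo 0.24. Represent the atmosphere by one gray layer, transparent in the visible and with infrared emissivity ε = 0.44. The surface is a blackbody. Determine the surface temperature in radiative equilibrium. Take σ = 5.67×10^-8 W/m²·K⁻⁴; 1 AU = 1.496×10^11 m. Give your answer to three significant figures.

118 K

d = 16.5 × 1.496×10^11 m = 2.468×10^12 m.
Spreading L over a sphere of radius d: S = 3.45×10^27/(4π·2.47×10^12²) = 45.06 W/m².
Effective emission temperature (TOA balance): σT_e⁴ = S(1−α)/4 = 8.561 W/m² → T_e = 110.9 K.
Surface balance with a leaky layer gives σT_s⁴ = σT_e⁴·2/(2−ε), so T_s = T_e·[2/(2−0.44)]^(1/4) = 118.0 K.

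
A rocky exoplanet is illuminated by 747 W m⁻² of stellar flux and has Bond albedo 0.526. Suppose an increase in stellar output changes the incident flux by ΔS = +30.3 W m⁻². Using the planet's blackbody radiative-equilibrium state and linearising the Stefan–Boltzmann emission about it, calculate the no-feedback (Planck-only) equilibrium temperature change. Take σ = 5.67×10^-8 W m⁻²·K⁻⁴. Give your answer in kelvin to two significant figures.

The baseline emission temperature is T_e = 198.8 K.
ΔF = Δ[S(1−α)]/4 = (1−0.526)·+30.3/4 = 3.591 W m⁻².
Linearising σT⁴ gives d(σT⁴)/dT = 4σT_e³ = 1.781 W m⁻² per K.
Hence the no-feedback warming is ΔF/(4σT_e³) = 2.02 K.

2.0 K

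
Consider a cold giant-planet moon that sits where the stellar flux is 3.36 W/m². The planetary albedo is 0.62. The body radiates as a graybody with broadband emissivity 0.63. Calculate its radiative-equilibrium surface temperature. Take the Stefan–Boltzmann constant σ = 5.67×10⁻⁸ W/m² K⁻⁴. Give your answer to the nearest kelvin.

55 K

Absorbed flux (global mean): S(1−α)/4 = 3.360·0.38/4 = 0.3192 W/m².
Equating to εσT⁴ with ε = 0.63: T = (0.3192/0.63σ)^(1/4) = 54.67 K.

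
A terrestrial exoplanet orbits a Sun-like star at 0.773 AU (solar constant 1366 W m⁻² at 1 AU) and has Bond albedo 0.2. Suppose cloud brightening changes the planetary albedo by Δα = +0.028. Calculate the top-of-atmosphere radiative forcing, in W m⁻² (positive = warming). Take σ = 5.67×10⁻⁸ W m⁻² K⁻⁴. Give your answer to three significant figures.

By the inverse-square law, S = 1366/0.773² = 2286 W m⁻².
TOA radiative forcing: ΔF = −S·Δα/4 = −2286·(+0.028)/4 = -16.00 W m⁻².

-16.0 W m⁻²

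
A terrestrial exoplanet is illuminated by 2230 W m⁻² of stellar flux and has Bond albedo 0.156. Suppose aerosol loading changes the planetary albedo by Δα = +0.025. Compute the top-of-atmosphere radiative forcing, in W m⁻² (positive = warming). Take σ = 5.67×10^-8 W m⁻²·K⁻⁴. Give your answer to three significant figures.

The change in absorbed flux is Δ[S(1−α)/4] = −SΔα/4 = -13.94 W m⁻².

-13.9 W m⁻²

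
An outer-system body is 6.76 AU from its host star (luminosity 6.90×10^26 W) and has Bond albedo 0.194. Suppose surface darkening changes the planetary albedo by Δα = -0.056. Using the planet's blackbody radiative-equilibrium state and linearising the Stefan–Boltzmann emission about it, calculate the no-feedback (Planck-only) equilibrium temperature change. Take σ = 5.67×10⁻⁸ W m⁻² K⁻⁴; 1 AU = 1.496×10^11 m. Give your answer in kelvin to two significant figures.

d = 6.76 × 1.496×10^11 m = 1.011×10^12 m.
Spreading L over a sphere of radius d: S = 6.90×10^26/(4π·1.01×10^12²) = 53.69 W m⁻².
Unperturbed T_e = [53.69·(1−0.194)/(4σ)]^¼ = 117.5 K.
The change in absorbed flux is Δ[S(1−α)/4] = −SΔα/4 = 0.7516 W m⁻².
Linearising σT⁴ gives d(σT⁴)/dT = 4σT_e³ = 0.3682 W m⁻² per K.
ΔT₀ = ΔF/λ_P = 0.7516/0.3682 = 2.04 K.

2.0 K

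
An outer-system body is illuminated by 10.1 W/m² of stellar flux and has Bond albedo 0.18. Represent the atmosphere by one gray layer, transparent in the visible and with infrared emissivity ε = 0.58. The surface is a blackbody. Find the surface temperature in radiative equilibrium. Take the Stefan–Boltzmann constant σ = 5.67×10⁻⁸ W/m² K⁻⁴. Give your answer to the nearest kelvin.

The planet radiates to space at T_e = [S(1−α)/(4σ)]^(1/4) = 77.74 K.
For a single slab of emissivity ε, T_s⁴ = 2T_e⁴/(2−ε); thus T_s = 77.74·(1.408)^(1/4) = 84.69 K.

85 K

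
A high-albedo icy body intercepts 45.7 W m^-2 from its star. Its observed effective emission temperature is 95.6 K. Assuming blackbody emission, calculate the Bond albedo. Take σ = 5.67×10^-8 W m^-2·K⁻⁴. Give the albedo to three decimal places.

Energy balance: S(1−α)/4 = σT⁴, so 1−α = 4σT⁴/S.
4σT⁴ = 4·5.67×10⁻⁸·(95.6)⁴ = 18.94 W m^-2.
1−α = 18.94/45.70 = 0.4145, so α = 0.5855.

0.585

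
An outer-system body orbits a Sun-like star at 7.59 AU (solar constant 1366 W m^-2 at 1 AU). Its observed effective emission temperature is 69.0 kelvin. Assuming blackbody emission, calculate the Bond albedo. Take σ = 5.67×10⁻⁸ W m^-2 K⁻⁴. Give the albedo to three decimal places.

0.783

By the inverse-square law, S = 1366/7.59² = 23.71 W m^-2.
From σT⁴ = S(1−α)/4 we invert for α: 1−α = 4σT⁴/S.
4σT⁴ = 4·5.67×10⁻⁸·(69.0)⁴ = 5.141 W m^-2.
1−α = 5.141/23.71 = 0.2168, so α = 0.7832.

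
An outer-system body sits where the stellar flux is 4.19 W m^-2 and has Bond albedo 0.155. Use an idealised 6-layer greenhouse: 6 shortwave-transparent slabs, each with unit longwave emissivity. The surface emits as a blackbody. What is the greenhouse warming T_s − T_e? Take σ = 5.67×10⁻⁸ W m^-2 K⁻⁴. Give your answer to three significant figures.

39.4 kelvin

The effective emission temperature is T_e = [S(1−α)/(4σ)]^¼ = 62.86 K.
T_s = (N+1)^(1/4)·T_e = 102.2 K.
So the greenhouse effect raises the surface by 102.2 − 62.86 = 39.39 K.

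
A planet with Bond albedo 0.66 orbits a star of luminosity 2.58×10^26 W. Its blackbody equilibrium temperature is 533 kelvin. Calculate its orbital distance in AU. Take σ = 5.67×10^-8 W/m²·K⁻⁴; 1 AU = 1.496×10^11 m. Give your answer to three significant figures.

0.131 AU

Required flux: S = 4σT⁴/(1−α) = 53840 W/m².
S = L/(4πd²) → d = √(L/4πS) = √(2.58×10^26/(4π·53840)) = 1.953×10^10 m = 0.1305 AU.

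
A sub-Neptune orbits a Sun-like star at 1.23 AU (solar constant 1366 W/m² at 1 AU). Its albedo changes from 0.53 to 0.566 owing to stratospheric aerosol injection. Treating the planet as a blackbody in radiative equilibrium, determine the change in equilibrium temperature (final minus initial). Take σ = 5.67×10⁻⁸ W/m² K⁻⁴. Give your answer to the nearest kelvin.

-4 K

By the inverse-square law, S = 1366/1.23² = 902.9 W/m².
Initial: T₁ = [S(1−0.53)/(4σ)]^(1/4) = 208.0 K.
Final:   T₂ = [S(1−0.566)/(4σ)]^(1/4) = 203.9 K.
ΔT = T₂ − T₁ = -4.102 K.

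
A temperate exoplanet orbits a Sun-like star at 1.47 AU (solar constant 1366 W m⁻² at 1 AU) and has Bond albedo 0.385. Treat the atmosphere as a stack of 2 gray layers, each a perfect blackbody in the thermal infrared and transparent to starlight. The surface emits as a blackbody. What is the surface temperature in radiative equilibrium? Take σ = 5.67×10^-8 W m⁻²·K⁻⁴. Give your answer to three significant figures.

268 kelvin

Flux at the orbit: S = 1366/(1.47)² = 632.1 W m⁻².
Top-of-atmosphere balance: σT_e⁴ = S(1−α)/4 = 97.19 W m⁻² → T_e = 203.5 K.
For an N-layer opaque stack, T_s⁴ = (N+1)T_e⁴, hence T_s = (3)^(1/4)×203.5 K = 267.8 K.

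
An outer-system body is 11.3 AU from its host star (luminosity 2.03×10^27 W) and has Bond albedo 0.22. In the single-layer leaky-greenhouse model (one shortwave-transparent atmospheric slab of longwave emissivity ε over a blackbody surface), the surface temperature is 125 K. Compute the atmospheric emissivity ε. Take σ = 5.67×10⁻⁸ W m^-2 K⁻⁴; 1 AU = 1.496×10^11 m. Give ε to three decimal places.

Orbital distance: d = 11.3 AU = 1.690×10^12 m.
Flux at the orbit: S = L/(4πd²) = 2.03×10^27/(4π·(1.69×10^12)²) = 56.53 W m^-2.
TOA balance gives T_e = 118.1 K.
T_s⁴ = T_e⁴·2/(2−ε) → ε = 2 − 2(T_e/T_s)⁴ = 2 − 2·(118.1/125)⁴ = 0.4074.

0.407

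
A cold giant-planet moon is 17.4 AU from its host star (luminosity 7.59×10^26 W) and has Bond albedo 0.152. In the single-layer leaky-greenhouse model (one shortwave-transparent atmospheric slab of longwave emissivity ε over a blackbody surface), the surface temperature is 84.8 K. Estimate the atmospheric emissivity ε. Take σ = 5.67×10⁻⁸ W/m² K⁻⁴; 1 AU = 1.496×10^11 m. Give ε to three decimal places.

d = 17.4 × 1.496×10^11 m = 2.603×10^12 m.
Flux at the orbit: S = L/(4πd²) = 7.59×10^26/(4π·(2.60×10^12)²) = 8.914 W/m².
TOA balance gives T_e = 75.98 K.
T_s⁴ = T_e⁴·2/(2−ε) → ε = 2 − 2(T_e/T_s)⁴ = 2 − 2·(75.98/84.8)⁴ = 0.7110.

0.711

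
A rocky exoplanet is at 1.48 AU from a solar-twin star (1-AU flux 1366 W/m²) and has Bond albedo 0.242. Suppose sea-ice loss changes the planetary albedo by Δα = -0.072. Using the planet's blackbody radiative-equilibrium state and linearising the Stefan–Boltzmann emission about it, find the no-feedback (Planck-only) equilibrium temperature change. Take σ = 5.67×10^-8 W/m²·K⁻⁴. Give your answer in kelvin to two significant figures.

5.1 kelvin

Irradiance scales as 1/d², so S = 1366 W/m² × (1/1.48)² = 623.6 W/m².
Unperturbed T_e = [623.6·(1−0.242)/(4σ)]^¼ = 213.7 K.
The change in absorbed flux is Δ[S(1−α)/4] = −SΔα/4 = 11.23 W/m².
The Planck feedback parameter is 4σT_e³ = 2.212 W/m²/K.
Hence the no-feedback warming is ΔF/(4σT_e³) = 5.07 K.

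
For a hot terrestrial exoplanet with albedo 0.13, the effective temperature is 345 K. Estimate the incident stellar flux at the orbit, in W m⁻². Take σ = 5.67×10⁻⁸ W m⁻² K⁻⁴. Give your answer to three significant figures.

3690 W m⁻²

Invert the energy balance for S: S = 4σT⁴/(1−α).
The emitted flux is σT⁴ = 803.3 W m⁻².
S = 4·803.3/0.87 = 3693 W m⁻².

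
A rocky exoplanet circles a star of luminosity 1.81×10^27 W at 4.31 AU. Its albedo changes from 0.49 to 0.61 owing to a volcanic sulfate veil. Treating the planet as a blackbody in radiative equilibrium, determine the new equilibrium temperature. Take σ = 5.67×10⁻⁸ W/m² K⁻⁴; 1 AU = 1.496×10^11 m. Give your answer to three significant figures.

156 kelvin

d = 4.31 × 1.496×10^11 m = 6.448×10^11 m.
S = L/(4πd²) = 346.5 W/m².
New equilibrium: T₂ = [(1−0.61)·346.5/(4σ)]^(1/4) = 156.2 K.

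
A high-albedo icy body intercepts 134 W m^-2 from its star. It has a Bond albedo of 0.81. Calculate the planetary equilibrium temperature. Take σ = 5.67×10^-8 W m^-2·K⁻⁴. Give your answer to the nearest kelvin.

The planet absorbs (1−α)S over its disc πR² and re-emits over 4πR², so the mean absorbed flux is (1−0.81)·134.0/4 = 6.365 W m^-2.
Balancing against σT⁴: T = (6.365/5.67×10⁻⁸)^(1/4) = 102.9 K.

103 K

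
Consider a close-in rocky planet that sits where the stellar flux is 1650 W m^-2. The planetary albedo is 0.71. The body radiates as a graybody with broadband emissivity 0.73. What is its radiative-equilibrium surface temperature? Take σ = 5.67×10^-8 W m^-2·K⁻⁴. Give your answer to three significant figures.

232 K

Averaging over the sphere, the absorbed flux is S(1−α)/4 = 119.6 W m^-2.
Equating to εσT⁴ with ε = 0.73: T = (119.6/0.73σ)^(1/4) = 231.9 K.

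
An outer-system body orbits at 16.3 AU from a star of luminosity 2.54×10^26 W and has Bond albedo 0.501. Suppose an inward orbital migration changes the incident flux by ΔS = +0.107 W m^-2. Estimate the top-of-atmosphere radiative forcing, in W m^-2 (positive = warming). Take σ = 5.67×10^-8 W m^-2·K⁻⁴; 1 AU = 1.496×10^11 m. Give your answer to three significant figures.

0.0133 W m^-2

d = 16.3 × 1.496×10^11 m = 2.438×10^12 m.
Flux at the orbit: S = L/(4πd²) = 2.54×10^26/(4π·(2.44×10^12)²) = 3.399 W m^-2.
ΔF = Δ[S(1−α)]/4 = (1−0.501)·+0.107/4 = 0.01335 W m^-2.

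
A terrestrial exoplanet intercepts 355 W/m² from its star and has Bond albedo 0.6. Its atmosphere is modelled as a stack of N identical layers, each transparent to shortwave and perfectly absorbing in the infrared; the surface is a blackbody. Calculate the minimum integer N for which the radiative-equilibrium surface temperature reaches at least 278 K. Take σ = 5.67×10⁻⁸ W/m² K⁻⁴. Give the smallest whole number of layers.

Top-of-atmosphere balance: σT_e⁴ = S(1−α)/4 = 35.50 W/m² → T_e = 158.2 K.
Since T_s⁴ = (N+1)T_e⁴, we need N ≥ (T_s/T_e)⁴ − 1 = 8.540.
So N ≥ 8.540; the smallest integer is N = 9.

9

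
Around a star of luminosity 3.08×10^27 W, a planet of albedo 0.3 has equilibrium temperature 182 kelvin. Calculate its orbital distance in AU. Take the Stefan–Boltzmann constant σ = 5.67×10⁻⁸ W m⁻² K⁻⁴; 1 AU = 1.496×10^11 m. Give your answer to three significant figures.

5.55 AU

The flux needed for this T is 4σT⁴/(1−0.3) = 355.5 W m⁻².
From L = 4πd²S, d = √(3.08×10^27/(4π·355.5)) = 8.303×10^11 m = 5.550 AU.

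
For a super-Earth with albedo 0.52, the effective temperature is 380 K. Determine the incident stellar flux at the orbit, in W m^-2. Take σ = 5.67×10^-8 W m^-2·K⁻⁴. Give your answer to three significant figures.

9850 W m^-2

From S(1−α)/4 = σT⁴: S = 4σT⁴/(1−α).
σT⁴ = 5.67×10⁻⁸·(380)⁴ = 1182 W m^-2.
So S = 4×1182/(1−0.52) = 9852 W m^-2.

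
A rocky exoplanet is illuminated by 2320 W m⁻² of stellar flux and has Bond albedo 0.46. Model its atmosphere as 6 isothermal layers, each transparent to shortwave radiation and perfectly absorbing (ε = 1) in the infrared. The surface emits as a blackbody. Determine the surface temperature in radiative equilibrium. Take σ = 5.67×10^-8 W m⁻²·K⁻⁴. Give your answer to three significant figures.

OLR = S(1−α)/4 = 313.2 W m⁻²; the top layer radiates at T_e = 272.6 K.
With N = 6 opaque layers, T_s = (N+1)^(1/4)·T_e = 7^(1/4)·272.6 = 443.4 K.

443 K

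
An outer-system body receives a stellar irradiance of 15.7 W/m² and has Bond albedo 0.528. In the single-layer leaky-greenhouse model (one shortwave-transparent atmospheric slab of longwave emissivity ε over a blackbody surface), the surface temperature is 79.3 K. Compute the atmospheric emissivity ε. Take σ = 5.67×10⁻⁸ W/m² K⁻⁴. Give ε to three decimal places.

First, T_e = [15.70·(1−0.528)/(4σ)]^(1/4) = 75.60 K.
Inverting T_s⁴ = 2T_e⁴/(2−ε): (T_e/T_s)⁴ = 0.8262, so ε = 2(1 − 0.8262) = 0.3475.

0.348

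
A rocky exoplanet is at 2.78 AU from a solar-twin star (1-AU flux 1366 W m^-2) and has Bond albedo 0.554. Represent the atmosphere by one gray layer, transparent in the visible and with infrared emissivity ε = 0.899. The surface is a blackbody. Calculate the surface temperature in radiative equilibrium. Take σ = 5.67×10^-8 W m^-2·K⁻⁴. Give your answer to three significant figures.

159 K

By the inverse-square law, S = 1366/2.78² = 176.8 W m^-2.
Effective emission temperature (TOA balance): σT_e⁴ = S(1−α)/4 = 19.71 W m^-2 → T_e = 136.5 K.
The surface balance (absorbed SW + ε·downward IR = σT_s⁴) with T_a⁴ = T_s⁴/2 reduces to T_s = T_e·[2/(2−ε)]^¼ = 158.5 K.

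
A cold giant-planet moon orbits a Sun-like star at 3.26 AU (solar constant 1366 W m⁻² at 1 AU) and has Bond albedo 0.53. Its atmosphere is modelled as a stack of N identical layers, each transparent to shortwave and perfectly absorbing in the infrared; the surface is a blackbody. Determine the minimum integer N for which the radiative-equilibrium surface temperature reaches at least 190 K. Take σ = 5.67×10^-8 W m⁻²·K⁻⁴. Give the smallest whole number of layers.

Irradiance scales as 1/d², so S = 1366 W m⁻² × (1/3.26)² = 128.5 W m⁻².
The effective emission temperature is T_e = [S(1−α)/(4σ)]^¼ = 127.8 K.
Need (N+1)T_e⁴ ≥ T_s⁴, i.e. N+1 ≥ (190/127.8)⁴ = 4.893.
So N ≥ 3.893; the smallest integer is N = 4.

4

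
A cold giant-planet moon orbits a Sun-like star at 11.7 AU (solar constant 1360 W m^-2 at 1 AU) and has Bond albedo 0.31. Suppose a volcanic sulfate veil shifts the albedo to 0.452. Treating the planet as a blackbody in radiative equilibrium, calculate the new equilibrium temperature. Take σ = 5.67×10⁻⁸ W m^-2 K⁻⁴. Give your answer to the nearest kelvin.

By the inverse-square law, S = 1360/11.7² = 9.935 W m^-2.
With the new albedo, S(1−α₂)/4 = 1.361 W m^-2, so T₂ = 70.00 K.

70 kelvin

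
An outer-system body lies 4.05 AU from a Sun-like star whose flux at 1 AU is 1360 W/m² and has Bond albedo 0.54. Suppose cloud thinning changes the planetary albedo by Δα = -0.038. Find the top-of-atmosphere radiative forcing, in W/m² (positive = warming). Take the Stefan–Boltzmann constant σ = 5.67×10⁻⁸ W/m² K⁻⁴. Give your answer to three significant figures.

Irradiance scales as 1/d², so S = 1360 W/m² × (1/4.05)² = 82.91 W/m².
The change in absorbed flux is Δ[S(1−α)/4] = −SΔα/4 = 0.7877 W/m².

0.788 W/m²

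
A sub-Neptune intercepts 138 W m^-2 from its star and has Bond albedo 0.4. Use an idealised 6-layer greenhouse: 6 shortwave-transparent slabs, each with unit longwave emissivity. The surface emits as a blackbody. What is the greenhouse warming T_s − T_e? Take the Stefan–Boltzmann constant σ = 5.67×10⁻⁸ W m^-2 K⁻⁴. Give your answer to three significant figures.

86.6 K

OLR = S(1−α)/4 = 20.70 W m^-2; the top layer radiates at T_e = 138.2 K.
Surface: T_s = (7)^¼·T_e = 224.8 K.
Warming: T_s − T_e = 86.61 K.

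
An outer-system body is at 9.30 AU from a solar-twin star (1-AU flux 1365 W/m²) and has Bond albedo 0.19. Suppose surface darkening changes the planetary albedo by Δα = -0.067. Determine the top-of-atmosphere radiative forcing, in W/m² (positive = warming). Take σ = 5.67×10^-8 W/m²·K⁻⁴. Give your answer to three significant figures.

0.264 W/m²

By the inverse-square law, S = 1365/9.30² = 15.78 W/m².
TOA radiative forcing: ΔF = −S·Δα/4 = −15.78·(-0.067)/4 = 0.2644 W/m².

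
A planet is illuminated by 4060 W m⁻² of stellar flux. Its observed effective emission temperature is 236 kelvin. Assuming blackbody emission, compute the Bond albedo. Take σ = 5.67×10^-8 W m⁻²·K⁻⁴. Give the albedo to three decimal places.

0.827

Energy balance: S(1−α)/4 = σT⁴, so 1−α = 4σT⁴/S.
4σT⁴ = 4·5.67×10⁻⁸·(236)⁴ = 703.5 W m⁻².
1−α = 703.5/4060 = 0.1733, so α = 0.8267.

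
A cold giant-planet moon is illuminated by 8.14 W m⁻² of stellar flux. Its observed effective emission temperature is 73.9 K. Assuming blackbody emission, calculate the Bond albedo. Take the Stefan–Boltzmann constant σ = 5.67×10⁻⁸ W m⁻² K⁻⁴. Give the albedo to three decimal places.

0.169

Rearranging the radiative balance, α = 1 − 4σT⁴/S.
σT⁴ = 1.691 W m⁻², so 4σT⁴ = 6.764 W m⁻².
1−α = 6.764/8.140 = 0.8310, so α = 0.1690.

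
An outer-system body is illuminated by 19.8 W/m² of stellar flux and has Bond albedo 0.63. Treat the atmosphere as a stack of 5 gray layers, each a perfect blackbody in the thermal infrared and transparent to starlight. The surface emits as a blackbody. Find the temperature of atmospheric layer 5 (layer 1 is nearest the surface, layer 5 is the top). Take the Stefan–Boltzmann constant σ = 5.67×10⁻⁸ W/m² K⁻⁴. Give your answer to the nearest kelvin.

The effective emission temperature is T_e = [S(1−α)/(4σ)]^¼ = 75.39 K.
The net upward flux σT_e⁴ is constant between every pair of levels, so T_k⁴ = (N+1−k)T_e⁴.
With k = 5: T_5 = (5+1−5)^¼·75.39 K = 75.39 K.

75 K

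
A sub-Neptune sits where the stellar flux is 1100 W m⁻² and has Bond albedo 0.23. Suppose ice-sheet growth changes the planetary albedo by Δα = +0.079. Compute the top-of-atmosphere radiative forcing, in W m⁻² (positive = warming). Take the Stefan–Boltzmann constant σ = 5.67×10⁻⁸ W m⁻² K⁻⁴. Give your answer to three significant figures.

-21.7 W m⁻²

ΔF = −(S/4)Δα = −(1100/4)×(+0.079) = -21.73 W m⁻².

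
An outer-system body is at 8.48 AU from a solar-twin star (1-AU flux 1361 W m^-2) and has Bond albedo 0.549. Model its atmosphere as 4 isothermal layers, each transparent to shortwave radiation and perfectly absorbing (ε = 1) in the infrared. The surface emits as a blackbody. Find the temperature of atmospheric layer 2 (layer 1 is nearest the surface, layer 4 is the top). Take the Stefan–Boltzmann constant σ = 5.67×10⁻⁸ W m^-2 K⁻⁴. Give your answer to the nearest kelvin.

Irradiance scales as 1/d², so S = 1361 W m^-2 × (1/8.48)² = 18.93 W m^-2.
Top-of-atmosphere balance: σT_e⁴ = S(1−α)/4 = 2.134 W m^-2 → T_e = 78.32 K.
In the N-layer model, layer k (counted from the surface) has T_k = (N+1−k)^(1/4)·T_e.
T_2 = (3)^(1/4)·78.32 = 103.1 K.

103 K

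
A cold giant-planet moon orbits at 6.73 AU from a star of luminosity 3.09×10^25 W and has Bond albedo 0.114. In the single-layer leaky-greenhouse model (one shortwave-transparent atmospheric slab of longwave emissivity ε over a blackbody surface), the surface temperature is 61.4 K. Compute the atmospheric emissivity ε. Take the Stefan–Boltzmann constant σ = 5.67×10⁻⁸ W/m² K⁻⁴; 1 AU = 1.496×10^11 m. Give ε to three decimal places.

0.666

d = 6.73 × 1.496×10^11 m = 1.007×10^12 m.
Spreading L over a sphere of radius d: S = 3.09×10^25/(4π·1.01×10^12²) = 2.426 W/m².
First, T_e = [2.426·(1−0.114)/(4σ)]^(1/4) = 55.48 K.
T_s⁴ = T_e⁴·2/(2−ε) → ε = 2 − 2(T_e/T_s)⁴ = 2 − 2·(55.48/61.4)⁴ = 0.6665.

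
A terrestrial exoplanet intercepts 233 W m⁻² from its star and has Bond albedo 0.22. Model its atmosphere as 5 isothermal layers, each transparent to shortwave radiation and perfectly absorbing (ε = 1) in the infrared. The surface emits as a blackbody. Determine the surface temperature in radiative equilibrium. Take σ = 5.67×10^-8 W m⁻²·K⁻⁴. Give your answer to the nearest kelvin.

The effective emission temperature is T_e = [S(1−α)/(4σ)]^¼ = 168.2 K.
With N = 5 opaque layers, T_s = (N+1)^(1/4)·T_e = 6^(1/4)·168.2 = 263.3 K.

263 K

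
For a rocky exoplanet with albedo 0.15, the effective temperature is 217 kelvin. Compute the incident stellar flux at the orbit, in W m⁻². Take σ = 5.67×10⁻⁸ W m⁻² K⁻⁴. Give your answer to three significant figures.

From S(1−α)/4 = σT⁴: S = 4σT⁴/(1−α).
The emitted flux is σT⁴ = 125.7 W m⁻².
So S = 4×125.7/(1−0.15) = 591.6 W m⁻².

592 W m⁻²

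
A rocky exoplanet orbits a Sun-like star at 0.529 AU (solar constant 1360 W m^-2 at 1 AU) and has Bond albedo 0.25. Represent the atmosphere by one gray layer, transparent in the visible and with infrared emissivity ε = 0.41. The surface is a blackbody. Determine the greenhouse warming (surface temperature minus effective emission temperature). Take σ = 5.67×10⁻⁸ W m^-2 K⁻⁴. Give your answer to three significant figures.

21.0 K

Irradiance scales as 1/d², so S = 1360 W m^-2 × (1/0.529)² = 4860 W m^-2.
Effective emission temperature (TOA balance): σT_e⁴ = S(1−α)/4 = 911.2 W m^-2 → T_e = 356.1 K.
For a single slab of emissivity ε, T_s⁴ = 2T_e⁴/(2−ε); thus T_s = 356.1·(1.258)^(1/4) = 377.1 K.
T_s − T_e = 377.1 − 356.1 = 21.02 K.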